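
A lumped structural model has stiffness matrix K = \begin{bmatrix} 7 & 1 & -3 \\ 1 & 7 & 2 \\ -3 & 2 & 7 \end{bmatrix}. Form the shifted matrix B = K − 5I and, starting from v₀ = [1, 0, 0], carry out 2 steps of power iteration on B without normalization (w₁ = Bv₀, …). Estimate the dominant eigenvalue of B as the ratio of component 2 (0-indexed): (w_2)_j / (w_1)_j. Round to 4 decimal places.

μ ≈ 3.3333

B = K − 5I has rows (2, 1, -3); (1, 2, 2); (-3, 2, 2)
w1 = Bv₀ = (2·1 + 1·0 + (-3)·0; 1·1 + 2·0 + 2·0; (-3)·1 + 2·0 + 2·0) = (2, 1, -3)
w2 = Bw1 = (2·2 + 1·1 + (-3)·(-3); 1·2 + 2·1 + 2·(-3); (-3)·2 + 2·1 + 2·(-3)) = (14, -2, -10)
Ratio: -10/-3 = 3.3333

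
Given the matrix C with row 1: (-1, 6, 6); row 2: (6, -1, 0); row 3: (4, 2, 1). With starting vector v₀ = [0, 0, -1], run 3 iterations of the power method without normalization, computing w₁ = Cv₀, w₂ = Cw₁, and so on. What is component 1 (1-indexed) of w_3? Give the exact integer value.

w1 = Cv₀ = ((-1)·0 + 6·0 + 6·(-1); 6·0 + (-1)·0 + 0·(-1); 4·0 + 2·0 + 1·(-1)) = (-6, 0, -1)
w2 = Cw1 = ((-1)·(-6) + 6·0 + 6·(-1); 6·(-6) + (-1)·0 + 0·(-1); 4·(-6) + 2·0 + 1·(-1)) = (0, -36, -25)
w3 = Cw2 = (-366, 36, -97)
The requested component of w3 is -366.

-366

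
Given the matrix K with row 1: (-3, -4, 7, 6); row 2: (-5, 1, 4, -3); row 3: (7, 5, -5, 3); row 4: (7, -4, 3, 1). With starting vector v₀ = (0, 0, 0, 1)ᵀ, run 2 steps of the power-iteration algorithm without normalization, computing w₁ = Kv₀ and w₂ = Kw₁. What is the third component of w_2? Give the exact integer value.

w1 = Kv₀ = ((-3)·0 + (-4)·0 + 7·0 + 6·1; (-5)·0 + 1·0 + 4·0 + (-3)·1; 7·0 + 5·0 + (-5)·0 + 3·1; 7·0 + (-4)·0 + 3·0 + 1·1) = (6, -3, 3, 1)
w2 = Kw1 = ((-3)·6 + (-4)·(-3) + 7·3 + 6·1; (-5)·6 + 1·(-3) + 4·3 + (-3)·1; 7·6 + 5·(-3) + (-5)·3 + 3·1; 7·6 + (-4)·(-3) + 3·3 + 1·1) = (21, -24, 15, 64)
The requested component of w2 is 15.

15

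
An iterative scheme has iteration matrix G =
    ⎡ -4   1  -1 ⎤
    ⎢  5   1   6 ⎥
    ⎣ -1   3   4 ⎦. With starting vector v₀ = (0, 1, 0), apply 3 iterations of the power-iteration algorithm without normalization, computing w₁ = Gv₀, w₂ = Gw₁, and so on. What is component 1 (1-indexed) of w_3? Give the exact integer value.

w1 = Gv₀ = ((-4)·0 + 1·1 + (-1)·0; 5·0 + 1·1 + 6·0; (-1)·0 + 3·1 + 4·0) = (1, 1, 3)
w2 = Gw1 = ((-4)·1 + 1·1 + (-1)·3; 5·1 + 1·1 + 6·3; (-1)·1 + 3·1 + 4·3) = (-6, 24, 14)
w3 = Gw2 = (34, 78, 134)
The requested component of w3 is 34.

34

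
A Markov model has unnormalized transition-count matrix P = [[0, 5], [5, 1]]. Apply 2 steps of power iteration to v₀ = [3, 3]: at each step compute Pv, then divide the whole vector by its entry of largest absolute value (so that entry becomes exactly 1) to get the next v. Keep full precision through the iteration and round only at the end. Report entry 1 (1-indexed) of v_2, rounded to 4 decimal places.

0.9677

Pv0 = (15.00000, 18.00000); divide by 18.00000 → v1 = (0.83333, 1.00000)
Pv1 = (5.00000, 5.16667); divide by 5.16667 → v2 = (0.96774, 1.00000)
Requested entry of v2: 90/93 = 0.9677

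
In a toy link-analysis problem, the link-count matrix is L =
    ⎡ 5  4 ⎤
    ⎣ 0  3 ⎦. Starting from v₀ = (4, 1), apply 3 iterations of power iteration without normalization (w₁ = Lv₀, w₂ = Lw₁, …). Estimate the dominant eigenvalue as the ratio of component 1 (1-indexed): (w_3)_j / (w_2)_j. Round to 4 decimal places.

w1 = Lv₀ = (5·4 + 4·1; 0·4 + 3·1) = (24, 3)
w2 = Lw1 = (5·24 + 4·3; 0·24 + 3·3) = (132, 9)
w3 = Lw2 = (696, 27)
Ratio at component: 696 / 132 = 5.2727

5.2727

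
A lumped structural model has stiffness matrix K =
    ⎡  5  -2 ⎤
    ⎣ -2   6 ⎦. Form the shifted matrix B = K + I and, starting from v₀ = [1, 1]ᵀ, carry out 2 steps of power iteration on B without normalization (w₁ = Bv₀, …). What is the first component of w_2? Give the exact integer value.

B = K + I has rows (6, -2); (-2, 7)
w1 = Bv₀ = (6·1 + (-2)·1; (-2)·1 + 7·1) = (4, 5)
w2 = Bw1 = (6·4 + (-2)·5; (-2)·4 + 7·5) = (14, 27)
Requested component of w2: 14

14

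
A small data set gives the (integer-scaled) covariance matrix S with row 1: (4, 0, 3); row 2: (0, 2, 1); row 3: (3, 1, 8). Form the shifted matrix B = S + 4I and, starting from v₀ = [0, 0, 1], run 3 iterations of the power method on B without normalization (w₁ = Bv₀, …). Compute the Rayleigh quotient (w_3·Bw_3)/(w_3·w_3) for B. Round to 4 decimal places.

μ ≈ 13.6870

B = S + 4I has rows (8, 0, 3); (0, 6, 1); (3, 1, 12)
w1 = Bv₀ = (8·0 + 0·0 + 3·1; 0·0 + 6·0 + 1·1; 3·0 + 1·0 + 12·1) = (3, 1, 12)
w2 = Bw1 = (8·3 + 0·1 + 3·12; 0·3 + 6·1 + 1·12; 3·3 + 1·1 + 12·12) = (60, 18, 154)
w3 = Bw2 = (942, 262, 2046)
Bw3 = (13674, 3618, 27640)
w3·Bw3 = 70380264; w3·w3 = 5142124; μ ≈ 70380264/5142124 = 13.6870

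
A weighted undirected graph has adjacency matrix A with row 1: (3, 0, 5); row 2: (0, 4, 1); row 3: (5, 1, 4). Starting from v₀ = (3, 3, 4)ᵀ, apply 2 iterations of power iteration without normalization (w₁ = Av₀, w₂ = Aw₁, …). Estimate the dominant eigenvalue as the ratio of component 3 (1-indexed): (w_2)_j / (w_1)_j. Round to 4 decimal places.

w1 = Av₀ = (29, 16, 34)
w2 = Aw1 = (257, 98, 297)
Ratio at component: 297 / 34 = 8.7353

8.7353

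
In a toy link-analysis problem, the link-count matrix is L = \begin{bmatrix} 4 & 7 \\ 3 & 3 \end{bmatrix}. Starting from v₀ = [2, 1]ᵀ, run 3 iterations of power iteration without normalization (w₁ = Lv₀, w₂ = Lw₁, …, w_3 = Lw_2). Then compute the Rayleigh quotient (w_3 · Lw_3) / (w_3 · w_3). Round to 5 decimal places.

λ ≈ 8.11048

w1 = Lv₀ = (4·2 + 7·1; 3·2 + 3·1) = (15, 9)
w2 = Lw1 = (4·15 + 7·9; 3·15 + 3·9) = (123, 72)
w3 = Lw2 = (996, 585)
Lw3 = (8079, 4743)
w3·Lw3 = 996·8079 + 585·4743 = 10821339; w3·w3 = 996·996 + 585·585 = 1334241
λ ≈ 10821339/1334241 = 8.11048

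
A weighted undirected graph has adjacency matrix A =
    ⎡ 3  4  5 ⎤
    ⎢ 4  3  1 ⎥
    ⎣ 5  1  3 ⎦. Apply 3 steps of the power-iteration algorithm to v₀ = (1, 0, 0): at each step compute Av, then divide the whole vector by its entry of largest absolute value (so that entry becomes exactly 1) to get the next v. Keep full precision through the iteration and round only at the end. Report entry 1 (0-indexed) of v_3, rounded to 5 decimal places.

0.73624

Av0 = (3.000000, 4.000000, 5.000000); divide by 5.000000 → v1 = (0.600000, 0.800000, 1.000000)
Av1 = (10.000000, 5.800000, 6.800000); divide by 10.000000 → v2 = (1.000000, 0.580000, 0.680000)
Av2 = (8.720000, 6.420000, 7.620000); divide by 8.720000 → v3 = (1.000000, 0.736239, 0.873853)
Requested entry of v3: 321/436 = 0.73624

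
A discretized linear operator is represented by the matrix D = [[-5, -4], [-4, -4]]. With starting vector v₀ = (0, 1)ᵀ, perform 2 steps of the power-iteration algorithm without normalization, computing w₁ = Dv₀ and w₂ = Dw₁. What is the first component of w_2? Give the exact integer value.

w1 = Dv₀ = ((-5)·0 + (-4)·1; (-4)·0 + (-4)·1) = (-4, -4)
w2 = Dw1 = ((-5)·(-4) + (-4)·(-4); (-4)·(-4) + (-4)·(-4)) = (36, 32)
The requested component of w2 is 36.

36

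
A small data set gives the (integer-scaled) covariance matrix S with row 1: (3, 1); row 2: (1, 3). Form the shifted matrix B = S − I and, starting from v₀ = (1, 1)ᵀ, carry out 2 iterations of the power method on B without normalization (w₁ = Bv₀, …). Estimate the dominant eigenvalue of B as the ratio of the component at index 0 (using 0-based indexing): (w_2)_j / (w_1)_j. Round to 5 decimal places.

B = S − I has rows (2, 1); (1, 2)
w1 = Bv₀ = (2·1 + 1·1; 1·1 + 2·1) = (3, 3)
w2 = Bw1 = (2·3 + 1·3; 1·3 + 2·3) = (9, 9)
Ratio: 9/3 = 3.00000

3.00000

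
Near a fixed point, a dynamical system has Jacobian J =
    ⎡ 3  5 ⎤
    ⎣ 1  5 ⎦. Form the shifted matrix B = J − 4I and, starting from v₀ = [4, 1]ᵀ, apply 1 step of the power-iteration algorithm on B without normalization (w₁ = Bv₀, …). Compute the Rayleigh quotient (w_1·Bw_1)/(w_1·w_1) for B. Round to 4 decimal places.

2.0769

B = J − 4I has rows (-1, 5); (1, 1)
w1 = Bv₀ = (1, 5)
Bw1 = (24, 6)
w1·Bw1 = 54; w1·w1 = 26; μ ≈ 54/26 = 2.0769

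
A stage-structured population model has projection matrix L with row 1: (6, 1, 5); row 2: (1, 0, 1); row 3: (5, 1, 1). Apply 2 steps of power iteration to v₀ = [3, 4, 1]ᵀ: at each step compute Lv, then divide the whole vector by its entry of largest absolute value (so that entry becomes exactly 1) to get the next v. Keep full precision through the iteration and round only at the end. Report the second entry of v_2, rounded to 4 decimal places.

Lv0 = (27.00000, 4.00000, 20.00000); divide by 27.00000 → v1 = (1.00000, 0.14815, 0.74074)
Lv1 = (9.85185, 1.74074, 5.88889); divide by 9.85185 → v2 = (1.00000, 0.17669, 0.59774)
Requested entry of v2: 47/266 = 0.1767

0.1767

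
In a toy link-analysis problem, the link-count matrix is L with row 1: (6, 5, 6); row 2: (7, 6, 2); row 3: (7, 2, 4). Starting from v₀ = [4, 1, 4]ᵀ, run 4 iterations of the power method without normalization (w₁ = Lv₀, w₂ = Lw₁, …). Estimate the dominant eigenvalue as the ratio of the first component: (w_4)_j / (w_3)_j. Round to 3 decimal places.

λ ≈ 15.292

w1 = Lv₀ = (53, 42, 46)
w2 = Lw1 = (804, 715, 639)
w3 = Lw2 = (12233, 11196, 9614)
w4 = Lw3 = (187062, 172035, 146479)
Ratio at component: 187062 / 12233 = 15.292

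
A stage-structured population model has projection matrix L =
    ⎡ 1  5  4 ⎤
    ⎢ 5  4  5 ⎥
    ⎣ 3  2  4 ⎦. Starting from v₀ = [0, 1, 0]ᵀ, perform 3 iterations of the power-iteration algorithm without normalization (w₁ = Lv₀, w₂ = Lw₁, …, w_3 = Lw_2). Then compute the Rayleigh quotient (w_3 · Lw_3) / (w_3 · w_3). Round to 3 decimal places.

λ ≈ 10.872

w1 = Lv₀ = (1·0 + 5·1 + 4·0; 5·0 + 4·1 + 5·0; 3·0 + 2·1 + 4·0) = (5, 4, 2)
w2 = Lw1 = (1·5 + 5·4 + 4·2; 5·5 + 4·4 + 5·2; 3·5 + 2·4 + 4·2) = (33, 51, 31)
w3 = Lw2 = (412, 524, 325)
Lw3 = (4332, 5781, 3584)
w3·Lw3 = 412·4332 + 524·5781 + 325·3584 = 5978828; w3·w3 = 412·412 + 524·524 + 325·325 = 549945
λ ≈ 5978828/549945 = 10.872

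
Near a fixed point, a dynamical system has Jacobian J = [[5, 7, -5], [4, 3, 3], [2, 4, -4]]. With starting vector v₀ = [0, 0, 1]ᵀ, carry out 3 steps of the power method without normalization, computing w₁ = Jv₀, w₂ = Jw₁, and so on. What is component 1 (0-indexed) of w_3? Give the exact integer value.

w1 = Jv₀ = (5·0 + 7·0 + (-5)·1; 4·0 + 3·0 + 3·1; 2·0 + 4·0 + (-4)·1) = (-5, 3, -4)
w2 = Jw1 = (5·(-5) + 7·3 + (-5)·(-4); 4·(-5) + 3·3 + 3·(-4); 2·(-5) + 4·3 + (-4)·(-4)) = (16, -23, 18)
w3 = Jw2 = (-171, 49, -132)
The requested component of w3 is 49.

49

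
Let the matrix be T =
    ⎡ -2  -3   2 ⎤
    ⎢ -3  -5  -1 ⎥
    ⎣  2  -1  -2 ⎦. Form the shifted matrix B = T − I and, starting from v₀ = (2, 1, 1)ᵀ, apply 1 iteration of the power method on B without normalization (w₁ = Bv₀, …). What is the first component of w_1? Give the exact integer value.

B = T − I has rows (-3, -3, 2); (-3, -6, -1); (2, -1, -3)
w1 = Bv₀ = ((-3)·2 + (-3)·1 + 2·1; (-3)·2 + (-6)·1 + (-1)·1; 2·2 + (-1)·1 + (-3)·1) = (-7, -13, 0)
Requested component of w1: -7

-7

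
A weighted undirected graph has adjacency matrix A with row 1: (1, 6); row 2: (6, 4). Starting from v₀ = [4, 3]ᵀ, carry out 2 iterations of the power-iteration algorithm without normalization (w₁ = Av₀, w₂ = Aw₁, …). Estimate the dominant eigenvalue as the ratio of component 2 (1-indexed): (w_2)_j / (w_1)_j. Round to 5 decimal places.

w1 = Av₀ = (22, 36)
w2 = Aw1 = (238, 276)
Ratio at component: 276 / 36 = 7.66667

7.66667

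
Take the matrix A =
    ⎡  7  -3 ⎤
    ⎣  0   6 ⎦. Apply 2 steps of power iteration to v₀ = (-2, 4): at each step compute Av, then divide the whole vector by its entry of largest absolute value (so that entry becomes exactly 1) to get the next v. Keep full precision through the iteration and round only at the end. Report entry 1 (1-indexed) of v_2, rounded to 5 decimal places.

Av0 = (-26.000000, 24.000000); divide by -26.000000 → v1 = (1.000000, -0.923077)
Av1 = (9.769231, -5.538462); divide by 9.769231 → v2 = (1.000000, -0.566929)
Requested entry of v2: -254/-254 = 1.00000

1.00000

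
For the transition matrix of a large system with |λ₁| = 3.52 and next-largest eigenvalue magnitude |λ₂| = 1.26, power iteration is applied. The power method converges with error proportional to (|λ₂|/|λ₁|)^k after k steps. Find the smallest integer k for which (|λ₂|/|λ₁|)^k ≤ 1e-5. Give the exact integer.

|λ₂/λ₁| = 1.26/3.52 = 0.35795
Need k ≥ ln(1e-5) / ln(0.35795) = -11.5129 / -1.0273 ≈ 11.206
Smallest integer k satisfying the bound: 12

12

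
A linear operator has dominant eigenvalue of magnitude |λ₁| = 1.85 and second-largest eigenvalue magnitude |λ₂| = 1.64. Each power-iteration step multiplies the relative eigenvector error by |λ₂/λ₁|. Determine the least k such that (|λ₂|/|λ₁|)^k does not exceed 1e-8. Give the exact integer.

153

|λ₂/λ₁| = 1.64/1.85 = 0.88649
Need k ≥ ln(1e-8) / ln(0.88649) = -18.4207 / -0.1205 ≈ 152.882
Smallest integer k satisfying the bound: 153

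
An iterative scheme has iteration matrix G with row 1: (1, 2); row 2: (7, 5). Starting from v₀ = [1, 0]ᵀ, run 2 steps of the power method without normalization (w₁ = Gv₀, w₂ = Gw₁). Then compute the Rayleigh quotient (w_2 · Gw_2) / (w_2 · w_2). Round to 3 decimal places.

w1 = Gv₀ = (1·1 + 2·0; 7·1 + 5·0) = (1, 7)
w2 = Gw1 = (1·1 + 2·7; 7·1 + 5·7) = (15, 42)
Gw2 = (99, 315)
w2·Gw2 = 15·99 + 42·315 = 14715; w2·w2 = 15·15 + 42·42 = 1989
λ ≈ 14715/1989 = 7.398

λ ≈ 7.398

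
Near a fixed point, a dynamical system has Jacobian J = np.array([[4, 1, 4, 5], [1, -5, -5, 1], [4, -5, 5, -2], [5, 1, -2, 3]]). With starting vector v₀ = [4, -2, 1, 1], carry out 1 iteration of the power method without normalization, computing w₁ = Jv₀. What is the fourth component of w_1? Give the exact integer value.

w1 = Jv₀ = (4·4 + 1·(-2) + 4·1 + 5·1; 1·4 + (-5)·(-2) + (-5)·1 + 1·1; 4·4 + (-5)·(-2) + 5·1 + (-2)·1; 5·4 + 1·(-2) + (-2)·1 + 3·1) = (23, 10, 29, 19)
The requested component of w1 is 19.

19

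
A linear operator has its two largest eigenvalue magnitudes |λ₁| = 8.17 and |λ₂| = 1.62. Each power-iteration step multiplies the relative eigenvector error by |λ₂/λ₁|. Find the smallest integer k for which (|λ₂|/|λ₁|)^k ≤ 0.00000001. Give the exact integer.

12

|λ₂/λ₁| = 1.62/8.17 = 0.19829
Need k ≥ ln(0.00000001) / ln(0.19829) = -18.4207 / -1.6180 ≈ 11.385
Smallest integer k satisfying the bound: 12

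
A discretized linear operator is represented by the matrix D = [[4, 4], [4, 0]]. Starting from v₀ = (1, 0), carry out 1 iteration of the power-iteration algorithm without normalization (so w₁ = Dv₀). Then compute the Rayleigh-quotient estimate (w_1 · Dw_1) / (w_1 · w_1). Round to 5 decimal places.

6.00000

w1 = Dv₀ = (4·1 + 4·0; 4·1 + 0·0) = (4, 4)
Dw1 = (32, 16)
w1·Dw1 = 4·32 + 4·16 = 192; w1·w1 = 4·4 + 4·4 = 32
λ ≈ 192/32 = 6.00000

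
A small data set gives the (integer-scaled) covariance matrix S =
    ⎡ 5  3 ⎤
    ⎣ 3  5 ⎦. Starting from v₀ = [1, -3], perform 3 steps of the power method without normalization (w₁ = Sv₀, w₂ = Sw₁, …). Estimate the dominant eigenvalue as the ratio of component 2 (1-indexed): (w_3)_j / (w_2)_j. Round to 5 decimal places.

w1 = Sv₀ = (5·1 + 3·(-3); 3·1 + 5·(-3)) = (-4, -12)
w2 = Sw1 = (5·(-4) + 3·(-12); 3·(-4) + 5·(-12)) = (-56, -72)
w3 = Sw2 = (-496, -528)
Ratio at component: -528 / -72 = 7.33333

λ ≈ 7.33333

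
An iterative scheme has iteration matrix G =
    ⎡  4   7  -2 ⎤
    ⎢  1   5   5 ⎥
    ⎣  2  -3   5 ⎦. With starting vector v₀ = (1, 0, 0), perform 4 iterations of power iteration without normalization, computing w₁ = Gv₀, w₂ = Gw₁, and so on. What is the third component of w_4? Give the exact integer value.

w1 = Gv₀ = (4·1 + 7·0 + (-2)·0; 1·1 + 5·0 + 5·0; 2·1 + (-3)·0 + 5·0) = (4, 1, 2)
w2 = Gw1 = (4·4 + 7·1 + (-2)·2; 1·4 + 5·1 + 5·2; 2·4 + (-3)·1 + 5·2) = (19, 19, 15)
w3 = Gw2 = (179, 189, 56)
w4 = Gw3 = (1927, 1404, 71)
The requested component of w4 is 71.

71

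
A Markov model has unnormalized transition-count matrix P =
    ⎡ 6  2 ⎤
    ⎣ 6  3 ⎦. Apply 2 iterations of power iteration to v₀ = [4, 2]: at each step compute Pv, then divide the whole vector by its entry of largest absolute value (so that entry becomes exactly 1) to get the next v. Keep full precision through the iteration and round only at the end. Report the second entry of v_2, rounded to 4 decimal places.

Pv0 = (28.00000, 30.00000); divide by 30.00000 → v1 = (0.93333, 1.00000)
Pv1 = (7.60000, 8.60000); divide by 8.60000 → v2 = (0.88372, 1.00000)
Requested entry of v2: 258/258 = 1.0000

1.0000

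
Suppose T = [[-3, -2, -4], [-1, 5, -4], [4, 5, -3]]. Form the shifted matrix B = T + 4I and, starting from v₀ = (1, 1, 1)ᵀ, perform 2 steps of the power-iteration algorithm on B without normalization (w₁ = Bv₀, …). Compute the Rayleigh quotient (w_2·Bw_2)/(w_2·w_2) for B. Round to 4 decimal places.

1.0608

B = T + 4I has rows (1, -2, -4); (-1, 9, -4); (4, 5, 1)
w1 = Bv₀ = (-5, 4, 10)
w2 = Bw1 = (-53, 1, 10)
Bw2 = (-95, 22, -197)
w2·Bw2 = 3087; w2·w2 = 2910; μ ≈ 3087/2910 = 1.0608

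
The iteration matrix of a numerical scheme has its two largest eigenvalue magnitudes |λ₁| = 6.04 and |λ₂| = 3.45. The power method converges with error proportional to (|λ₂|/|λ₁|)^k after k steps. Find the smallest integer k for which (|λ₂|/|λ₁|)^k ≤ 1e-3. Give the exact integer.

|λ₂/λ₁| = 3.45/6.04 = 0.57119
Need k ≥ ln(1e-3) / ln(0.57119) = -6.9078 / -0.5600 ≈ 12.335
Smallest integer k satisfying the bound: 13

13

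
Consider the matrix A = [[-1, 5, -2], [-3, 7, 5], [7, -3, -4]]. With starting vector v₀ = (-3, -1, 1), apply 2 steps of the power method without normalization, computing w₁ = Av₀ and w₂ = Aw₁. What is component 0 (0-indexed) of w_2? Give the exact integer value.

w1 = Av₀ = ((-1)·(-3) + 5·(-1) + (-2)·1; (-3)·(-3) + 7·(-1) + 5·1; 7·(-3) + (-3)·(-1) + (-4)·1) = (-4, 7, -22)
w2 = Aw1 = ((-1)·(-4) + 5·7 + (-2)·(-22); (-3)·(-4) + 7·7 + 5·(-22); 7·(-4) + (-3)·7 + (-4)·(-22)) = (83, -49, 39)
The requested component of w2 is 83.

83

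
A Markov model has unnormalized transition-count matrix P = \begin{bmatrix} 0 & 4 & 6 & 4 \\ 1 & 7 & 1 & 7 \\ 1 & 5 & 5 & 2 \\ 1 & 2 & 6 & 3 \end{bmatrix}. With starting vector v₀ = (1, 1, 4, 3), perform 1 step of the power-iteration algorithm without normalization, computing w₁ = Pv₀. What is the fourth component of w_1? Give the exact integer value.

w1 = Pv₀ = (40, 33, 32, 36)
The requested component of w1 is 36.

36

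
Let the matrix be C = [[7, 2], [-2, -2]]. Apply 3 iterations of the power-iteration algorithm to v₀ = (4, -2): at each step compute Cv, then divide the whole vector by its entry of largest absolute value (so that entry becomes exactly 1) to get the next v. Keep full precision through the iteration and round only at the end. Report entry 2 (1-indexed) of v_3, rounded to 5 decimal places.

Cv0 = (24.000000, -4.000000); divide by 24.000000 → v1 = (1.000000, -0.166667)
Cv1 = (6.666667, -1.666667); divide by 6.666667 → v2 = (1.000000, -0.250000)
Cv2 = (6.500000, -1.500000); divide by 6.500000 → v3 = (1.000000, -0.230769)
Requested entry of v3: -240/1040 = -0.23077

-0.23077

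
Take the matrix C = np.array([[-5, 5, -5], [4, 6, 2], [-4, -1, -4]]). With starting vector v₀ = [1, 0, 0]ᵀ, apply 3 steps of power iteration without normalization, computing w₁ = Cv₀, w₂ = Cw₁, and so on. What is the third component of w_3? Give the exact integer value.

w1 = Cv₀ = ((-5)·1 + 5·0 + (-5)·0; 4·1 + 6·0 + 2·0; (-4)·1 + (-1)·0 + (-4)·0) = (-5, 4, -4)
w2 = Cw1 = ((-5)·(-5) + 5·4 + (-5)·(-4); 4·(-5) + 6·4 + 2·(-4); (-4)·(-5) + (-1)·4 + (-4)·(-4)) = (65, -4, 32)
w3 = Cw2 = (-505, 300, -384)
The requested component of w3 is -384.

-384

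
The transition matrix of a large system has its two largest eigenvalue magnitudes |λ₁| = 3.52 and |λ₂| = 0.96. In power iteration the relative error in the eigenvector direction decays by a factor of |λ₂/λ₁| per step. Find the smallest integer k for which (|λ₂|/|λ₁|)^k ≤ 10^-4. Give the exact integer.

8

|λ₂/λ₁| = 0.96/3.52 = 0.27273
Need k ≥ ln(10^-4) / ln(0.27273) = -9.2103 / -1.2993 ≈ 7.089
Smallest integer k satisfying the bound: 8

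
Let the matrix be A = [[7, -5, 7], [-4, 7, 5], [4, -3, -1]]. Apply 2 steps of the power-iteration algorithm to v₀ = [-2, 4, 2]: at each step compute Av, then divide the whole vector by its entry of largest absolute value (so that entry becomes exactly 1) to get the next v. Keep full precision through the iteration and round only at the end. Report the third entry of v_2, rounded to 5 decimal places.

0.37405

Av0 = (-20.000000, 46.000000, -22.000000); divide by 46.000000 → v1 = (-0.434783, 1.000000, -0.478261)
Av1 = (-11.391304, 6.347826, -4.260870); divide by -11.391304 → v2 = (1.000000, -0.557252, 0.374046)
Requested entry of v2: -196/-524 = 0.37405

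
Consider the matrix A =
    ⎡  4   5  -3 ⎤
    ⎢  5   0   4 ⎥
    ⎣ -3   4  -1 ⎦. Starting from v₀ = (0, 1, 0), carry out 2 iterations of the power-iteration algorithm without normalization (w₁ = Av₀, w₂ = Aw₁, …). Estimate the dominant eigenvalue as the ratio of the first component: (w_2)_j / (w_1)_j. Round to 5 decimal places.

w1 = Av₀ = (4·0 + 5·1 + (-3)·0; 5·0 + 0·1 + 4·0; (-3)·0 + 4·1 + (-1)·0) = (5, 0, 4)
w2 = Aw1 = (4·5 + 5·0 + (-3)·4; 5·5 + 0·0 + 4·4; (-3)·5 + 4·0 + (-1)·4) = (8, 41, -19)
Ratio at component: 8 / 5 = 1.60000

λ ≈ 1.60000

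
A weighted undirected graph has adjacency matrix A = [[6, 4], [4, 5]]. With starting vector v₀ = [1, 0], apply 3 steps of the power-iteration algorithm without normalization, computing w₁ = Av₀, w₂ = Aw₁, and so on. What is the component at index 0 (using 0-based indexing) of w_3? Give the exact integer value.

488

w1 = Av₀ = (6, 4)
w2 = Aw1 = (52, 44)
w3 = Aw2 = (488, 428)
The requested component of w3 is 488.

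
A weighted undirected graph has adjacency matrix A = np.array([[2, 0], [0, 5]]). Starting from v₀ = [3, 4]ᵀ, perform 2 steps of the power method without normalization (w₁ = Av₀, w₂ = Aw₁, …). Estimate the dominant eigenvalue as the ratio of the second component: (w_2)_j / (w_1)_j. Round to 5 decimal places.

5.00000

w1 = Av₀ = (6, 20)
w2 = Aw1 = (12, 100)
Ratio at component: 100 / 20 = 5.00000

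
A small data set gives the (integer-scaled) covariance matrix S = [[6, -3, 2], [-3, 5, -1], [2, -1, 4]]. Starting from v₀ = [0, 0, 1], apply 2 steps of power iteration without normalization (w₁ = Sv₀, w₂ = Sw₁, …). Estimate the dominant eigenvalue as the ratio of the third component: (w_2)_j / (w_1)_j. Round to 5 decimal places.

w1 = Sv₀ = (6·0 + (-3)·0 + 2·1; (-3)·0 + 5·0 + (-1)·1; 2·0 + (-1)·0 + 4·1) = (2, -1, 4)
w2 = Sw1 = (6·2 + (-3)·(-1) + 2·4; (-3)·2 + 5·(-1) + (-1)·4; 2·2 + (-1)·(-1) + 4·4) = (23, -15, 21)
Ratio at component: 21 / 4 = 5.25000

5.25000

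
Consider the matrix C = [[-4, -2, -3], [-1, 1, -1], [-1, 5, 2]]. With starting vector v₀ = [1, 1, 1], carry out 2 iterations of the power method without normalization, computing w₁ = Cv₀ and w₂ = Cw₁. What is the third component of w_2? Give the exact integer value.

w1 = Cv₀ = ((-4)·1 + (-2)·1 + (-3)·1; (-1)·1 + 1·1 + (-1)·1; (-1)·1 + 5·1 + 2·1) = (-9, -1, 6)
w2 = Cw1 = ((-4)·(-9) + (-2)·(-1) + (-3)·6; (-1)·(-9) + 1·(-1) + (-1)·6; (-1)·(-9) + 5·(-1) + 2·6) = (20, 2, 16)
The requested component of w2 is 16.

16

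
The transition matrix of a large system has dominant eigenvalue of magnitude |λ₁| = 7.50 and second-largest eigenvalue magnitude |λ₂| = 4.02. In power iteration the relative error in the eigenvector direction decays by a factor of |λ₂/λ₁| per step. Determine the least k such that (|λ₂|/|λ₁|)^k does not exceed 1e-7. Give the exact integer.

26

|λ₂/λ₁| = 4.02/7.50 = 0.53600
Need k ≥ ln(1e-7) / ln(0.53600) = -16.1181 / -0.6236 ≈ 25.846
Smallest integer k satisfying the bound: 26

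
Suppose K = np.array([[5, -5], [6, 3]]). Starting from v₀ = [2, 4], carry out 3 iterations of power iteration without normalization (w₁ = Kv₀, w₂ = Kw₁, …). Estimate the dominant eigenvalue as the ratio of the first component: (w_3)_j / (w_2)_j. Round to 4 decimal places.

w1 = Kv₀ = (-10, 24)
w2 = Kw1 = (-170, 12)
w3 = Kw2 = (-910, -984)
Ratio at component: -910 / -170 = 5.3529

λ ≈ 5.3529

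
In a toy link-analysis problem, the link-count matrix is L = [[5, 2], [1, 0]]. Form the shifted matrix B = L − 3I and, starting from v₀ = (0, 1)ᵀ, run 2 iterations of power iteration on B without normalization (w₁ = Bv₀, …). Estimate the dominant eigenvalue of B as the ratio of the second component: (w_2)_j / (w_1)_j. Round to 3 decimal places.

μ ≈ -3.667

B = L − 3I has rows (2, 2); (1, -3)
w1 = Bv₀ = (2·0 + 2·1; 1·0 + (-3)·1) = (2, -3)
w2 = Bw1 = (2·2 + 2·(-3); 1·2 + (-3)·(-3)) = (-2, 11)
Ratio: 11/-3 = -3.667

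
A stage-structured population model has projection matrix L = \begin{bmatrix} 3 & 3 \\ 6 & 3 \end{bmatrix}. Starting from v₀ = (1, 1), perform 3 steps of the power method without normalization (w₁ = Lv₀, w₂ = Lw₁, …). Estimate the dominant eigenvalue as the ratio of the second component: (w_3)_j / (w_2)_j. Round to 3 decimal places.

w1 = Lv₀ = (3·1 + 3·1; 6·1 + 3·1) = (6, 9)
w2 = Lw1 = (3·6 + 3·9; 6·6 + 3·9) = (45, 63)
w3 = Lw2 = (324, 459)
Ratio at component: 459 / 63 = 7.286

7.286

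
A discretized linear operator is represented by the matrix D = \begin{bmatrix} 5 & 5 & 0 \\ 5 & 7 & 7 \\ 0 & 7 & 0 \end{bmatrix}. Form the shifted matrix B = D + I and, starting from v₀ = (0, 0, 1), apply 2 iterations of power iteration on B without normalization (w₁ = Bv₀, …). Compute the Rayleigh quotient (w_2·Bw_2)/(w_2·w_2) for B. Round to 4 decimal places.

μ ≈ 14.0047

B = D + I has rows (6, 5, 0); (5, 8, 7); (0, 7, 1)
w1 = Bv₀ = (6·0 + 5·0 + 0·1; 5·0 + 8·0 + 7·1; 0·0 + 7·0 + 1·1) = (0, 7, 1)
w2 = Bw1 = (6·0 + 5·7 + 0·1; 5·0 + 8·7 + 7·1; 0·0 + 7·7 + 1·1) = (35, 63, 50)
Bw2 = (525, 1029, 491)
w2·Bw2 = 107752; w2·w2 = 7694; μ ≈ 107752/7694 = 14.0047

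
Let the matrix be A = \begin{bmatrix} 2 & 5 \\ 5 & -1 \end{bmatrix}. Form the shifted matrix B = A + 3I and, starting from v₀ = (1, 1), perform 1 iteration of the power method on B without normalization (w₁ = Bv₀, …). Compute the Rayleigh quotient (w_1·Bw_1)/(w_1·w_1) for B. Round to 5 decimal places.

8.71141

B = A + 3I has rows (5, 5); (5, 2)
w1 = Bv₀ = (10, 7)
Bw1 = (85, 64)
w1·Bw1 = 1298; w1·w1 = 149; μ ≈ 1298/149 = 8.71141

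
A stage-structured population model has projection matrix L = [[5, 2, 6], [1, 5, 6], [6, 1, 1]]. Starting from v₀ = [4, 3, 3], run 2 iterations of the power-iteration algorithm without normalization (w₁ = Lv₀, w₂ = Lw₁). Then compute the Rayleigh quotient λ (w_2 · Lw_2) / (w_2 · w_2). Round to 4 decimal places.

10.9295

w1 = Lv₀ = (5·4 + 2·3 + 6·3; 1·4 + 5·3 + 6·3; 6·4 + 1·3 + 1·3) = (44, 37, 30)
w2 = Lw1 = (5·44 + 2·37 + 6·30; 1·44 + 5·37 + 6·30; 6·44 + 1·37 + 1·30) = (474, 409, 331)
Lw2 = (5174, 4505, 3584)
w2·Lw2 = 474·5174 + 409·4505 + 331·3584 = 5481325; w2·w2 = 474·474 + 409·409 + 331·331 = 501518
λ ≈ 5481325/501518 = 10.9295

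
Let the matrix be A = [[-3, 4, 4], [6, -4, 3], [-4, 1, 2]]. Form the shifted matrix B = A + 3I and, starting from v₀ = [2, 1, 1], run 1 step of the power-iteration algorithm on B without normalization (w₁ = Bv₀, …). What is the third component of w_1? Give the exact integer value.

-2

B = A + 3I has rows (0, 4, 4); (6, -1, 3); (-4, 1, 5)
w1 = Bv₀ = (0·2 + 4·1 + 4·1; 6·2 + (-1)·1 + 3·1; (-4)·2 + 1·1 + 5·1) = (8, 14, -2)
Requested component of w1: -2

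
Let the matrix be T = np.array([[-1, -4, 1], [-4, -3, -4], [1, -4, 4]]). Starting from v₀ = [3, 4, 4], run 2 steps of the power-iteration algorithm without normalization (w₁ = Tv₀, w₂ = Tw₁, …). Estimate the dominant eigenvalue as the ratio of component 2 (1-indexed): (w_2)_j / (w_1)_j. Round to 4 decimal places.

λ ≈ -4.2000

w1 = Tv₀ = (-15, -40, 3)
w2 = Tw1 = (178, 168, 157)
Ratio at component: 168 / -40 = -4.2000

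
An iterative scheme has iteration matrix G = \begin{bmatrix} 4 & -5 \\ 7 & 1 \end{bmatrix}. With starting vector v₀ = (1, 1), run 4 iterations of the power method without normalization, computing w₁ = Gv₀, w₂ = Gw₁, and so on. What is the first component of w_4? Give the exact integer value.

w1 = Gv₀ = (4·1 + (-5)·1; 7·1 + 1·1) = (-1, 8)
w2 = Gw1 = (4·(-1) + (-5)·8; 7·(-1) + 1·8) = (-44, 1)
w3 = Gw2 = (-181, -307)
w4 = Gw3 = (811, -1574)
The requested component of w4 is 811.

811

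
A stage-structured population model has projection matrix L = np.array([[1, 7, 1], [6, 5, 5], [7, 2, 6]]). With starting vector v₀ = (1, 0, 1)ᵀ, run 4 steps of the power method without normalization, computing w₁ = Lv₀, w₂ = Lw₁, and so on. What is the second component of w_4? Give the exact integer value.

w1 = Lv₀ = (2, 11, 13)
w2 = Lw1 = (92, 132, 114)
w3 = Lw2 = (1130, 1782, 1592)
w4 = Lw3 = (15196, 23650, 21026)
The requested component of w4 is 23650.

23650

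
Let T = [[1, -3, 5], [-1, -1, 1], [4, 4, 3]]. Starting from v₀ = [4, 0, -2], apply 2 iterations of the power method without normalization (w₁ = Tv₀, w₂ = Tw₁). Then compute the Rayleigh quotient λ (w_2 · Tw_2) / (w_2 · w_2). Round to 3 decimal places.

λ ≈ -2.826

w1 = Tv₀ = (1·4 + (-3)·0 + 5·(-2); (-1)·4 + (-1)·0 + 1·(-2); 4·4 + 4·0 + 3·(-2)) = (-6, -6, 10)
w2 = Tw1 = (1·(-6) + (-3)·(-6) + 5·10; (-1)·(-6) + (-1)·(-6) + 1·10; 4·(-6) + 4·(-6) + 3·10) = (62, 22, -18)
Tw2 = (-94, -102, 282)
w2·Tw2 = 62·(-94) + 22·(-102) + (-18)·282 = -13148; w2·w2 = 62·62 + 22·22 + (-18)·(-18) = 4652
λ ≈ -13148/4652 = -2.826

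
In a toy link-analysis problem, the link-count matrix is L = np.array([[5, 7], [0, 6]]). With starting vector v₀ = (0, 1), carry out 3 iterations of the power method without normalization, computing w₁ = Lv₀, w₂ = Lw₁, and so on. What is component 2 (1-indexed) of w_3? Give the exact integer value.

w1 = Lv₀ = (7, 6)
w2 = Lw1 = (77, 36)
w3 = Lw2 = (637, 216)
The requested component of w3 is 216.

216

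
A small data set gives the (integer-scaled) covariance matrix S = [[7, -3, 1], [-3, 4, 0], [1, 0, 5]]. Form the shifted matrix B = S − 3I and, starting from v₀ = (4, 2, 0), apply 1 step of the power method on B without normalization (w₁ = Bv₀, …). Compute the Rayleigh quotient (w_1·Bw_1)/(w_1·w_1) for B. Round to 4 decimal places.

5.6111

B = S − 3I has rows (4, -3, 1); (-3, 1, 0); (1, 0, 2)
w1 = Bv₀ = (10, -10, 4)
Bw1 = (74, -40, 18)
w1·Bw1 = 1212; w1·w1 = 216; μ ≈ 1212/216 = 5.6111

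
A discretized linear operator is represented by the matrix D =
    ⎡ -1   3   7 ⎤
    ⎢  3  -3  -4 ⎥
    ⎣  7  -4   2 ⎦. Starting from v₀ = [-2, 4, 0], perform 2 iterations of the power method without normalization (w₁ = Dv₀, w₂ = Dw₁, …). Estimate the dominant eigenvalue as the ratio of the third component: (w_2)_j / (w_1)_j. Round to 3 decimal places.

-3.667

w1 = Dv₀ = ((-1)·(-2) + 3·4 + 7·0; 3·(-2) + (-3)·4 + (-4)·0; 7·(-2) + (-4)·4 + 2·0) = (14, -18, -30)
w2 = Dw1 = ((-1)·14 + 3·(-18) + 7·(-30); 3·14 + (-3)·(-18) + (-4)·(-30); 7·14 + (-4)·(-18) + 2·(-30)) = (-278, 216, 110)
Ratio at component: 110 / -30 = -3.667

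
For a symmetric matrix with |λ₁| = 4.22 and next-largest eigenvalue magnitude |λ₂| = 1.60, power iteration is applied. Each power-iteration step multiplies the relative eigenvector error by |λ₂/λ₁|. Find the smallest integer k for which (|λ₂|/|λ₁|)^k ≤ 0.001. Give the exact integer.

|λ₂/λ₁| = 1.60/4.22 = 0.37915
Need k ≥ ln(0.001) / ln(0.37915) = -6.9078 / -0.9698 ≈ 7.123
Smallest integer k satisfying the bound: 8

8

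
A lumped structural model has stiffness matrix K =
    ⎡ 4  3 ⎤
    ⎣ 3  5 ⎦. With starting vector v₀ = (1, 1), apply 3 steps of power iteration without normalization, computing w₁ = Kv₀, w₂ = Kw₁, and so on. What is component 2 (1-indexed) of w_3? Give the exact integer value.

w1 = Kv₀ = (4·1 + 3·1; 3·1 + 5·1) = (7, 8)
w2 = Kw1 = (4·7 + 3·8; 3·7 + 5·8) = (52, 61)
w3 = Kw2 = (391, 461)
The requested component of w3 is 461.

461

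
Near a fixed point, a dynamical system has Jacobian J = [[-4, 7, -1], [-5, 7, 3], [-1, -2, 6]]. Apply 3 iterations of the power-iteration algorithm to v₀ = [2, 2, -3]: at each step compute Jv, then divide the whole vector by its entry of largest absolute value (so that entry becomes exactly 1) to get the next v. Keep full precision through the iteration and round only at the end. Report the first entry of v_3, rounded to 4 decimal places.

Jv0 = (9.00000, -5.00000, -24.00000); divide by -24.00000 → v1 = (-0.37500, 0.20833, 1.00000)
Jv1 = (1.95833, 6.33333, 5.95833); divide by 6.33333 → v2 = (0.30921, 1.00000, 0.94079)
Jv2 = (4.82237, 8.27632, 3.33553); divide by 8.27632 → v3 = (0.58267, 1.00000, 0.40302)
Requested entry of v3: -733/-1258 = 0.5827

0.5827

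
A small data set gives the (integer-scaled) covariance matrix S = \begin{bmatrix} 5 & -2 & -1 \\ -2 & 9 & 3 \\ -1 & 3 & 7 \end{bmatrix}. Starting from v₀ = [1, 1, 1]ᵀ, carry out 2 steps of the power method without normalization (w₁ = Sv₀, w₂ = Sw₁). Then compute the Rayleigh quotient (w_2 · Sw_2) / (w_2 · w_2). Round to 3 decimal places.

w1 = Sv₀ = (5·1 + (-2)·1 + (-1)·1; (-2)·1 + 9·1 + 3·1; (-1)·1 + 3·1 + 7·1) = (2, 10, 9)
w2 = Sw1 = (5·2 + (-2)·10 + (-1)·9; (-2)·2 + 9·10 + 3·9; (-1)·2 + 3·10 + 7·9) = (-19, 113, 91)
Sw2 = (-412, 1328, 995)
w2·Sw2 = (-19)·(-412) + 113·1328 + 91·995 = 248437; w2·w2 = (-19)·(-19) + 113·113 + 91·91 = 21411
λ ≈ 248437/21411 = 11.603

11.603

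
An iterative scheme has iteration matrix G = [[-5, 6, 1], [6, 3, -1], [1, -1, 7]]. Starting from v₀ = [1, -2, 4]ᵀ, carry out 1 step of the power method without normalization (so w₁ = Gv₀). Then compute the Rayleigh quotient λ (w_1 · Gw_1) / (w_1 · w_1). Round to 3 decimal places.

λ ≈ 5.232

w1 = Gv₀ = ((-5)·1 + 6·(-2) + 1·4; 6·1 + 3·(-2) + (-1)·4; 1·1 + (-1)·(-2) + 7·4) = (-13, -4, 31)
Gw1 = (72, -121, 208)
w1·Gw1 = (-13)·72 + (-4)·(-121) + 31·208 = 5996; w1·w1 = (-13)·(-13) + (-4)·(-4) + 31·31 = 1146
λ ≈ 5996/1146 = 5.232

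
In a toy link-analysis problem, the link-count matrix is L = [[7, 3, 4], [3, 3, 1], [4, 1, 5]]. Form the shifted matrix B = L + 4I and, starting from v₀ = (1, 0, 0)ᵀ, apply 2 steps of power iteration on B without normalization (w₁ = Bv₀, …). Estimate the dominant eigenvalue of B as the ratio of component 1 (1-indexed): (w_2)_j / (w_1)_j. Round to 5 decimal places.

B = L + 4I has rows (11, 3, 4); (3, 7, 1); (4, 1, 9)
w1 = Bv₀ = (11·1 + 3·0 + 4·0; 3·1 + 7·0 + 1·0; 4·1 + 1·0 + 9·0) = (11, 3, 4)
w2 = Bw1 = (11·11 + 3·3 + 4·4; 3·11 + 7·3 + 1·4; 4·11 + 1·3 + 9·4) = (146, 58, 83)
Ratio: 146/11 = 13.27273

μ ≈ 13.27273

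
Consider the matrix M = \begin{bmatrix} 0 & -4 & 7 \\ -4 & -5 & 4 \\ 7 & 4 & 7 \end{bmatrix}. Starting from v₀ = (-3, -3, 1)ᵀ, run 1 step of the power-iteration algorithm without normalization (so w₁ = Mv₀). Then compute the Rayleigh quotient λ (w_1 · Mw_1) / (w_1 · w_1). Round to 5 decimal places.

λ ≈ -9.08358

w1 = Mv₀ = (0·(-3) + (-4)·(-3) + 7·1; (-4)·(-3) + (-5)·(-3) + 4·1; 7·(-3) + 4·(-3) + 7·1) = (19, 31, -26)
Mw1 = (-306, -335, 75)
w1·Mw1 = 19·(-306) + 31·(-335) + (-26)·75 = -18149; w1·w1 = 19·19 + 31·31 + (-26)·(-26) = 1998
λ ≈ -18149/1998 = -9.08358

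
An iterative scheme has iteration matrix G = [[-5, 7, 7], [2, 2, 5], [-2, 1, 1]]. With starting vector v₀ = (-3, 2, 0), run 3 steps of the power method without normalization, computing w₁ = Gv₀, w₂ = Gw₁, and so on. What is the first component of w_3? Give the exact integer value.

w1 = Gv₀ = ((-5)·(-3) + 7·2 + 7·0; 2·(-3) + 2·2 + 5·0; (-2)·(-3) + 1·2 + 1·0) = (29, -2, 8)
w2 = Gw1 = ((-5)·29 + 7·(-2) + 7·8; 2·29 + 2·(-2) + 5·8; (-2)·29 + 1·(-2) + 1·8) = (-103, 94, -52)
w3 = Gw2 = (809, -278, 248)
The requested component of w3 is 809.

809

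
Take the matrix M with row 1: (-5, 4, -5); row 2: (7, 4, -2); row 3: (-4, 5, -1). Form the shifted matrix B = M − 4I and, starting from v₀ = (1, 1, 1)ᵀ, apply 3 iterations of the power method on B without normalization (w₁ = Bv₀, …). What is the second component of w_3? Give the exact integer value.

740

B = M − 4I has rows (-9, 4, -5); (7, 0, -2); (-4, 5, -5)
w1 = Bv₀ = (-10, 5, -4)
w2 = Bw1 = (130, -62, 85)
w3 = Bw2 = (-1843, 740, -1255)
Requested component of w3: 740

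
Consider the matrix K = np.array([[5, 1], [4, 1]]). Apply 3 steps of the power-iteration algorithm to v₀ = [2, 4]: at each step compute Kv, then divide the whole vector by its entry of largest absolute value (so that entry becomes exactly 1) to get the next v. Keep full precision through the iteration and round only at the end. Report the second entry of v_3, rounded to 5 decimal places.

Kv0 = (14.000000, 12.000000); divide by 14.000000 → v1 = (1.000000, 0.857143)
Kv1 = (5.857143, 4.857143); divide by 5.857143 → v2 = (1.000000, 0.829268)
Kv2 = (5.829268, 4.829268); divide by 5.829268 → v3 = (1.000000, 0.828452)
Requested entry of v3: 396/478 = 0.82845

0.82845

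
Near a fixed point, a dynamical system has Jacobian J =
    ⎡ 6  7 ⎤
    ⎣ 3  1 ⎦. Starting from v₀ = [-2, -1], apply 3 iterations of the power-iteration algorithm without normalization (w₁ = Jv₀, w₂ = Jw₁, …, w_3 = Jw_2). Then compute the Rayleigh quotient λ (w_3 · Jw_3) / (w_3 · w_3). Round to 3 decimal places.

λ ≈ 8.717

w1 = Jv₀ = (-19, -7)
w2 = Jw1 = (-163, -64)
w3 = Jw2 = (-1426, -553)
Jw3 = (-12427, -4831)
w3·Jw3 = (-1426)·(-12427) + (-553)·(-4831) = 20392445; w3·w3 = (-1426)·(-1426) + (-553)·(-553) = 2339285
λ ≈ 20392445/2339285 = 8.717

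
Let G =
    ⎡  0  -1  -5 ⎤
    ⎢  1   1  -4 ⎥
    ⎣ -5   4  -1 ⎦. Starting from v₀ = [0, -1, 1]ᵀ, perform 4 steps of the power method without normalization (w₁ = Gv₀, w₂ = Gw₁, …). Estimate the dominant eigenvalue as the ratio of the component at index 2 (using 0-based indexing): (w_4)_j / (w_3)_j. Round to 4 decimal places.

w1 = Gv₀ = (0·0 + (-1)·(-1) + (-5)·1; 1·0 + 1·(-1) + (-4)·1; (-5)·0 + 4·(-1) + (-1)·1) = (-4, -5, -5)
w2 = Gw1 = (0·(-4) + (-1)·(-5) + (-5)·(-5); 1·(-4) + 1·(-5) + (-4)·(-5); (-5)·(-4) + 4·(-5) + (-1)·(-5)) = (30, 11, 5)
w3 = Gw2 = (-36, 21, -111)
w4 = Gw3 = (534, 429, 375)
Ratio at component: 375 / -111 = -3.3784

-3.3784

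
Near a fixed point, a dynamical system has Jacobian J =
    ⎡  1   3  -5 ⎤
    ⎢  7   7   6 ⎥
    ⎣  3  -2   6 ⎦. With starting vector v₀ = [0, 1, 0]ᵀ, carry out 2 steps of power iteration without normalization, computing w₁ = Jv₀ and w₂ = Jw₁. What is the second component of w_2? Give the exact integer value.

w1 = Jv₀ = (1·0 + 3·1 + (-5)·0; 7·0 + 7·1 + 6·0; 3·0 + (-2)·1 + 6·0) = (3, 7, -2)
w2 = Jw1 = (1·3 + 3·7 + (-5)·(-2); 7·3 + 7·7 + 6·(-2); 3·3 + (-2)·7 + 6·(-2)) = (34, 58, -17)
The requested component of w2 is 58.

58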